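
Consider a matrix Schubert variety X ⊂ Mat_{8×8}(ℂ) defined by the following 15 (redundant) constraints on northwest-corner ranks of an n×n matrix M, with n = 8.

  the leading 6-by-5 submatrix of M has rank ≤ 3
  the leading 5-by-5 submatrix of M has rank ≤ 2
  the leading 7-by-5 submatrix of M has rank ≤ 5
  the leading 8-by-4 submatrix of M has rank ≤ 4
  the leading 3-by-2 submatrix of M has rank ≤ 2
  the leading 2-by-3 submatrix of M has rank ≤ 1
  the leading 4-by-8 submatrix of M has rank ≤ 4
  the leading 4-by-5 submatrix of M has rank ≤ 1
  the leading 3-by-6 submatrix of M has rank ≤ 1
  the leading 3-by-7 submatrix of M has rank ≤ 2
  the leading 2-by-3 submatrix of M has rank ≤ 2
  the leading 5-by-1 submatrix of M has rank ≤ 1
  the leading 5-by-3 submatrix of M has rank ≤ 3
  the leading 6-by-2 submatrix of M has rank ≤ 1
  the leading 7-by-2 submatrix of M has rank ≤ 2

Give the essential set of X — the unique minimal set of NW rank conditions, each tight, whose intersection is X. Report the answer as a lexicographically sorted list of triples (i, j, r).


Propagating the 15 rank bounds to every northwest block:

  R[1]: 1 | 1 | 1 | 1 | 1 | 1 | 1 | 1
  R[2]: 1 | 1 | 1 | 1 | 1 | 1 | 2 | 2
  R[3]: 1 | 1 | 1 | 1 | 1 | 1 | 2 | 3
  R[4]: 1 | 1 | 1 | 1 | 1 | 2 | 3 | 4
  R[5]: 1 | 1 | 2 | 2 | 2 | 3 | 4 | 5
  R[6]: 1 | 1 | 2 | 3 | 3 | 4 | 5 | 6
  R[7]: 1 | 2 | 3 | 4 | 4 | 5 | 6 | 7
  R[8]: 1 | 2 | 3 | 4 | 5 | 6 | 7 | 8

giving w = (1, 7, 8, 6, 3, 4, 2, 5) via Δ²R.

D(w) has 16 cells with 3 SE-corners; essential set:

[(3, 6, 1), (4, 5, 1), (6, 2, 1)]


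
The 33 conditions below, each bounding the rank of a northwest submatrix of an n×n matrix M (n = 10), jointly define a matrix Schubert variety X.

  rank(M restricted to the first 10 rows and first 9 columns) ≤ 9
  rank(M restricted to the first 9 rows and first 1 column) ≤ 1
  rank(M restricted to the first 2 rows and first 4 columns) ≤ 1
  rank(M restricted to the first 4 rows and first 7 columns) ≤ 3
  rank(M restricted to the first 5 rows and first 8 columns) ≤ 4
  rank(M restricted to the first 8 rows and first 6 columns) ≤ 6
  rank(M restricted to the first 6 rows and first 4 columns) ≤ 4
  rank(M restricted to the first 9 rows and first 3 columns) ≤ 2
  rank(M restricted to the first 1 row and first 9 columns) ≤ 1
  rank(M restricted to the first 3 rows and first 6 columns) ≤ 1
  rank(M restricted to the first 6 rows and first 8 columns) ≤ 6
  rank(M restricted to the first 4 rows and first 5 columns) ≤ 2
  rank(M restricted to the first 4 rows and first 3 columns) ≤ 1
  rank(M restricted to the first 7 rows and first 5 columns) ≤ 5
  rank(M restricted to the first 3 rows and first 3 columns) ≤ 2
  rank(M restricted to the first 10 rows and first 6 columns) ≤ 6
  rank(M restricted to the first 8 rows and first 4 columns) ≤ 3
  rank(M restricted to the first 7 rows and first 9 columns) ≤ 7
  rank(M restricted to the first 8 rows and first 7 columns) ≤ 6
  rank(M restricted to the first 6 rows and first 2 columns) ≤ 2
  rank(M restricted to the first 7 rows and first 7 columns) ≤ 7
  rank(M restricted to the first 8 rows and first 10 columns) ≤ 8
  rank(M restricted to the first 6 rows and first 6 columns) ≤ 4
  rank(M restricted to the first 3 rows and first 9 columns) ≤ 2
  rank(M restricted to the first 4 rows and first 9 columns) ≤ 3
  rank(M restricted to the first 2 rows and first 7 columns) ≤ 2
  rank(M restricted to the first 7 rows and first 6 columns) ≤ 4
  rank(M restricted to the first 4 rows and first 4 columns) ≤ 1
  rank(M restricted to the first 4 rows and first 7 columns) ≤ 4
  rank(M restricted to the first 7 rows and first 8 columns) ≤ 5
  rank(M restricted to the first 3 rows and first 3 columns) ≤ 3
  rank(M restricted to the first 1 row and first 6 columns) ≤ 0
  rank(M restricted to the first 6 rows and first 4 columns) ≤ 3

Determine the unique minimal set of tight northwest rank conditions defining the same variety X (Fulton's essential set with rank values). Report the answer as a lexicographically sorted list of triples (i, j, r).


Propagating the 33 rank bounds to every northwest block:

  0 0 0 0 0 0 1 1 1 1
  1 1 1 1 1 1 2 2 2 2
  1 1 1 1 1 1 2 2 2 3
  1 1 1 1 2 2 3 3 3 4
  1 2 2 2 3 3 4 4 4 5
  1 2 2 3 4 4 5 5 5 6
  1 2 2 3 4 4 5 5 6 7
  1 2 2 3 4 5 6 6 7 8
  1 2 2 3 4 5 6 7 8 9
  1 2 3 4 5 6 7 8 9 10

second differences of R give the permutation w = (7, 1, 10, 5, 2, 4, 9, 6, 8, 3).

ℓ(w)=22; the 7 essential cells (i,j,r):

[(1, 6, 0), (3, 6, 1), (3, 9, 2), (4, 4, 1), (7, 6, 4), (7, 8, 5), (9, 3, 2)]


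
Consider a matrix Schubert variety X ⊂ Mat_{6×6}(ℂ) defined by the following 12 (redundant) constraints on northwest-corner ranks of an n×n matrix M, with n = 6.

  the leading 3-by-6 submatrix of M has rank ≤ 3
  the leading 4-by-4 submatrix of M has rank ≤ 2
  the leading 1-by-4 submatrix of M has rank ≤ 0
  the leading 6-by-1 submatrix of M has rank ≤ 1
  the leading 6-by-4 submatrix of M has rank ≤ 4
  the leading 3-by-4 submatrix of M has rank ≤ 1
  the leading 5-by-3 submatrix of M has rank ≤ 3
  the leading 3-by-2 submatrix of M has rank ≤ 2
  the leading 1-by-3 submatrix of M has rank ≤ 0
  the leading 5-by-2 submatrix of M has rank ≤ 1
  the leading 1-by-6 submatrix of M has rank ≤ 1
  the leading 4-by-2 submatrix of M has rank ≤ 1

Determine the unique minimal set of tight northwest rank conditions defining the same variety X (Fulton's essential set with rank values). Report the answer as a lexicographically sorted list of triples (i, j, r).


Recovering R(i,j) via the rank-extension bound from the 12 conditions:

  i=1: 0  0  0  0  1  1
  i=2: 1  1  1  1  2  2
  i=3: 1  1  1  1  2  3
  i=4: 1  1  2  2  3  4
  i=5: 1  1  2  3  4  5
  i=6: 1  2  3  4  5  6

hence w(1..6) = (5, 1, 6, 3, 4, 2).

ℓ(w)=9; the 3 essential cells (i,j,r):

[(1, 4, 0), (3, 4, 1), (5, 2, 1)]


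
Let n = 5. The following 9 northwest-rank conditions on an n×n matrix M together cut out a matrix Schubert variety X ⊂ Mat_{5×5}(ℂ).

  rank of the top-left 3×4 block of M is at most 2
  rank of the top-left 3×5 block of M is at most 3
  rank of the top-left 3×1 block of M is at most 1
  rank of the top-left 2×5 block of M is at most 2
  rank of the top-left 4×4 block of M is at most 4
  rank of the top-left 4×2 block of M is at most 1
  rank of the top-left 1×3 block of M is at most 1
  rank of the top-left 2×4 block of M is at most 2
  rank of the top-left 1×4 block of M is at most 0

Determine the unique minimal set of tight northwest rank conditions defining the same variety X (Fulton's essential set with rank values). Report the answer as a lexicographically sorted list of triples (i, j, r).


Recovering R(i,j) via the rank-extension bound from the 9 conditions:

  0, 0, 0, 0, 1
  1, 1, 1, 1, 2
  1, 1, 2, 2, 3
  1, 1, 2, 3, 4
  1, 2, 3, 4, 5

second differences of R give the permutation w = (5, 1, 3, 4, 2).

2 SE-corners of the 6-cell Rothe diagram give Ess(w):

[(1, 4, 0), (4, 2, 1)]


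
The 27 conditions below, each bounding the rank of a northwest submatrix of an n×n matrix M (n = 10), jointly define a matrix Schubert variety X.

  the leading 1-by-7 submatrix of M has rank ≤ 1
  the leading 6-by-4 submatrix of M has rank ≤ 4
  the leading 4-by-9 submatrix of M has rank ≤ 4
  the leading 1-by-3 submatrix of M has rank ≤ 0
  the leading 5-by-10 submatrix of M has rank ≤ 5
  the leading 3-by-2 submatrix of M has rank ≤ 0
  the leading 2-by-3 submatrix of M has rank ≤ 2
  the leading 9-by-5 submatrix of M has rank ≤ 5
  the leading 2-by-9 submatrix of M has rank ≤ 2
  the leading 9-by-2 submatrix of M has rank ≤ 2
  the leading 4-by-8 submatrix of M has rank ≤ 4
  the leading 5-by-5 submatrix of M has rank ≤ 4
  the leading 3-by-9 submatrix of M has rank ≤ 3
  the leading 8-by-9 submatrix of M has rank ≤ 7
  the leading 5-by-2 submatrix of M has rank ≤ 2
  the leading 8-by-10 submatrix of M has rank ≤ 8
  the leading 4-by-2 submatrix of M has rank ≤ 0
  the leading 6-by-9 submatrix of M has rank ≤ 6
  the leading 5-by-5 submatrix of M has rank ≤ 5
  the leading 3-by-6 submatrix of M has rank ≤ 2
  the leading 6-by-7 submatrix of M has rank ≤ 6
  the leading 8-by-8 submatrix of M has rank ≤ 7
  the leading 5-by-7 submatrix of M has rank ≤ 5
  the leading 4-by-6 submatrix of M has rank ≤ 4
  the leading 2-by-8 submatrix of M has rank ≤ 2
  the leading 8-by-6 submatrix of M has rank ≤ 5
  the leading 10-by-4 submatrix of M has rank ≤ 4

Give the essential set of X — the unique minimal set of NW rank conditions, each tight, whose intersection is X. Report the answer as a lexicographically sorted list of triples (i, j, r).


Propagating the 27 rank bounds to every northwest block:

  R[1]: 0, 0, 0, 1, 1, 1, 1, 1, 1, 1
  R[2]: 0, 0, 1, 2, 2, 2, 2, 2, 2, 2
  R[3]: 0, 0, 1, 2, 2, 2, 3, 3, 3, 3
  R[4]: 0, 0, 1, 2, 3, 3, 4, 4, 4, 4
  R[5]: 1, 1, 2, 3, 4, 4, 5, 5, 5, 5
  R[6]: 1, 2, 3, 4, 5, 5, 6, 6, 6, 6
  R[7]: 1, 2, 3, 4, 5, 5, 6, 7, 7, 7
  R[8]: 1, 2, 3, 4, 5, 5, 6, 7, 7, 8
  R[9]: 1, 2, 3, 4, 5, 6, 7, 8, 8, 9
  R[10]: 1, 2, 3, 4, 5, 6, 7, 8, 9, 10

second differences of R give the permutation w = (4, 3, 7, 5, 1, 2, 8, 10, 6, 9).

|D(w)|=14, |Ess(w)|=5:

[(1, 3, 0), (3, 6, 2), (4, 2, 0), (8, 6, 5), (8, 9, 7)]


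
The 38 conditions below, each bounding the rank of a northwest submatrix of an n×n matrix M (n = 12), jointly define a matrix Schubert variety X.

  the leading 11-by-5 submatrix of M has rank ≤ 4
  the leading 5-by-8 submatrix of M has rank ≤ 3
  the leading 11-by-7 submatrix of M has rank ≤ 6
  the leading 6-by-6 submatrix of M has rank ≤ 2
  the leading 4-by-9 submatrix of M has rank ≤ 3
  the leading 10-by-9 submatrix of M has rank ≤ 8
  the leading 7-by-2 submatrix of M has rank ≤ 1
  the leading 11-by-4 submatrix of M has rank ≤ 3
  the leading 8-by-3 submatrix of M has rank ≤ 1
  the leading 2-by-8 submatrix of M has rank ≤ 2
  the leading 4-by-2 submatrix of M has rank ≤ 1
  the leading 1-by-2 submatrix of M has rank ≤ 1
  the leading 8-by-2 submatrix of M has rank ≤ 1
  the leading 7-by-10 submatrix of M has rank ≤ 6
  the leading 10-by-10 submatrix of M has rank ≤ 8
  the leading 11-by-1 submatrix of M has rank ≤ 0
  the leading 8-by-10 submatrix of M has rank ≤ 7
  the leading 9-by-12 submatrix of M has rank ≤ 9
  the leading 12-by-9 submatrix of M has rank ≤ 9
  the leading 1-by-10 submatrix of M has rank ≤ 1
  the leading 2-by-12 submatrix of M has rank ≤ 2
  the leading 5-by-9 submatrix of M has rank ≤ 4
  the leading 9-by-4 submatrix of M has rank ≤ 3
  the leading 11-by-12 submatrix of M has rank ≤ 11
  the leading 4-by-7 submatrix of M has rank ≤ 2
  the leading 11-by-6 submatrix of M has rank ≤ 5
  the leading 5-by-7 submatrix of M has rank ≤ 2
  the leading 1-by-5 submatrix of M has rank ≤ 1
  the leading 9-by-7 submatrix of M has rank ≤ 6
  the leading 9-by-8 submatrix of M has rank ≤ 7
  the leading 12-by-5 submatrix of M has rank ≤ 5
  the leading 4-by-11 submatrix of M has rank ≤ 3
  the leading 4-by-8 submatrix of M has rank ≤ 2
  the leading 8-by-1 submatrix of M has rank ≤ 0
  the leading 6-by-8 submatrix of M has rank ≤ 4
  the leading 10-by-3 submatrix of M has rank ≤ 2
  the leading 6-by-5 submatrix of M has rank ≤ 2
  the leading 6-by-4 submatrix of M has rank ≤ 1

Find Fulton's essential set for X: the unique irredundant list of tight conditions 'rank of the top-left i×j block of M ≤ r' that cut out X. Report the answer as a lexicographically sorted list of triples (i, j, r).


Rank table r_w(12×12) implied by the 38 constraints:

  row 1: 0 | 1 | 1 | 1 | 1 | 1 | 1 | 1 | 1 | 1 | 1 | 1
  row 2: 0 | 1 | 1 | 1 | 2 | 2 | 2 | 2 | 2 | 2 | 2 | 2
  row 3: 0 | 1 | 1 | 1 | 2 | 2 | 2 | 2 | 3 | 3 | 3 | 3
  row 4: 0 | 1 | 1 | 1 | 2 | 2 | 2 | 2 | 3 | 3 | 3 | 4
  row 5: 0 | 1 | 1 | 1 | 2 | 2 | 2 | 3 | 4 | 4 | 4 | 5
  row 6: 0 | 1 | 1 | 1 | 2 | 2 | 3 | 4 | 5 | 5 | 5 | 6
  row 7: 0 | 1 | 1 | 2 | 3 | 3 | 4 | 5 | 6 | 6 | 6 | 7
  row 8: 0 | 1 | 1 | 2 | 3 | 4 | 5 | 6 | 7 | 7 | 7 | 8
  row 9: 0 | 1 | 2 | 3 | 4 | 5 | 6 | 7 | 8 | 8 | 8 | 9
  row 10: 0 | 1 | 2 | 3 | 4 | 5 | 6 | 7 | 8 | 8 | 9 | 10
  row 11: 0 | 1 | 2 | 3 | 4 | 5 | 6 | 7 | 8 | 9 | 10 | 11
  row 12: 1 | 2 | 3 | 4 | 5 | 6 | 7 | 8 | 9 | 10 | 11 | 12

reading off 1-entries of Δ²R: w = (2, 5, 9, 12, 8, 7, 4, 6, 3, 11, 10, 1).

D(w) has 35 cells with 8 SE-corners; essential set:

[(4, 8, 2), (4, 11, 3), (5, 7, 2), (6, 4, 1), (6, 6, 2), (8, 3, 1), (10, 10, 8), (11, 1, 0)]


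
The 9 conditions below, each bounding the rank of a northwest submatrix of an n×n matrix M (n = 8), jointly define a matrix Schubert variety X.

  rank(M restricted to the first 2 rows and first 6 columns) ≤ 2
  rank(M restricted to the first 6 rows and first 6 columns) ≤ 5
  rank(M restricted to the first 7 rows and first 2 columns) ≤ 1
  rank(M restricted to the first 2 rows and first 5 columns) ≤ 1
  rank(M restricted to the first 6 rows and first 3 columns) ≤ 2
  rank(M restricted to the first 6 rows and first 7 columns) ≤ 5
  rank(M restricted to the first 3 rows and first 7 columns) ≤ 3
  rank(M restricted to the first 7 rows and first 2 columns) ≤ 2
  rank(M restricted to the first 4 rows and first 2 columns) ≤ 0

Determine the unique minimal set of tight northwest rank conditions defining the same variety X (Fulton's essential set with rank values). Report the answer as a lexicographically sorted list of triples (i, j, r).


Computing R[i][j] = min implied NW-rank bound (n=8, 9 conditions):

  0, 0, 1, 1, 1, 1, 1, 1
  0, 0, 1, 1, 1, 2, 2, 2
  0, 0, 1, 2, 2, 3, 3, 3
  0, 0, 1, 2, 3, 4, 4, 4
  1, 1, 2, 3, 4, 5, 5, 5
  1, 1, 2, 3, 4, 5, 5, 6
  1, 1, 2, 3, 4, 5, 6, 7
  1, 2, 3, 4, 5, 6, 7, 8

giving w = (3, 6, 4, 5, 1, 8, 7, 2) via Δ²R.

4 SE-corners of the 13-cell Rothe diagram give Ess(w):

[(2, 5, 1), (4, 2, 0), (6, 7, 5), (7, 2, 1)]


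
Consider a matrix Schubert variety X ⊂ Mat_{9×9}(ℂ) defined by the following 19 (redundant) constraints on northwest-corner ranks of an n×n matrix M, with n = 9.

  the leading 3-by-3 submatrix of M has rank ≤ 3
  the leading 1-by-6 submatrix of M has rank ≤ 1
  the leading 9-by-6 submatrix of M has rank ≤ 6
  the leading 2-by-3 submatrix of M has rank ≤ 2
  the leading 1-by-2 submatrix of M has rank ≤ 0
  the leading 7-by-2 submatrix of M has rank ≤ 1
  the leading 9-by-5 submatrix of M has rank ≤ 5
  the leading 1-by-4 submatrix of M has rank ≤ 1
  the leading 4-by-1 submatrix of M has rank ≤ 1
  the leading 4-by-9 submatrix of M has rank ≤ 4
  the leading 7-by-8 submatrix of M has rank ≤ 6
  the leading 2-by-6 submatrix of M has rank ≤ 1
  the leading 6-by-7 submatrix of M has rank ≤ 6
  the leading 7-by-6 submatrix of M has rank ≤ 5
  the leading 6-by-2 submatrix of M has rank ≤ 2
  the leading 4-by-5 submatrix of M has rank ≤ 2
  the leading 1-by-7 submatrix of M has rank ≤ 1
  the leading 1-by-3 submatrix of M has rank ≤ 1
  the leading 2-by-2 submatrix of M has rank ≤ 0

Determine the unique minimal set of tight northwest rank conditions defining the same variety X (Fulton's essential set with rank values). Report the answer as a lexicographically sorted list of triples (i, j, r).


Propagating the 19 rank bounds to every northwest block:

  row 1: 0 0 1 1 1 1 1 1 1
  row 2: 0 0 1 1 1 1 2 2 2
  row 3: 1 1 2 2 2 2 3 3 3
  row 4: 1 1 2 2 2 3 4 4 4
  row 5: 1 1 2 3 3 4 5 5 5
  row 6: 1 1 2 3 4 5 6 6 6
  row 7: 1 1 2 3 4 5 6 6 7
  row 8: 1 2 3 4 5 6 7 7 8
  row 9: 1 2 3 4 5 6 7 8 9

so w = (3, 7, 1, 6, 4, 5, 9, 2, 8).

ℓ(w)=14; the 5 essential cells (i,j,r):

[(2, 2, 0), (2, 6, 1), (4, 5, 2), (7, 2, 1), (7, 8, 6)]


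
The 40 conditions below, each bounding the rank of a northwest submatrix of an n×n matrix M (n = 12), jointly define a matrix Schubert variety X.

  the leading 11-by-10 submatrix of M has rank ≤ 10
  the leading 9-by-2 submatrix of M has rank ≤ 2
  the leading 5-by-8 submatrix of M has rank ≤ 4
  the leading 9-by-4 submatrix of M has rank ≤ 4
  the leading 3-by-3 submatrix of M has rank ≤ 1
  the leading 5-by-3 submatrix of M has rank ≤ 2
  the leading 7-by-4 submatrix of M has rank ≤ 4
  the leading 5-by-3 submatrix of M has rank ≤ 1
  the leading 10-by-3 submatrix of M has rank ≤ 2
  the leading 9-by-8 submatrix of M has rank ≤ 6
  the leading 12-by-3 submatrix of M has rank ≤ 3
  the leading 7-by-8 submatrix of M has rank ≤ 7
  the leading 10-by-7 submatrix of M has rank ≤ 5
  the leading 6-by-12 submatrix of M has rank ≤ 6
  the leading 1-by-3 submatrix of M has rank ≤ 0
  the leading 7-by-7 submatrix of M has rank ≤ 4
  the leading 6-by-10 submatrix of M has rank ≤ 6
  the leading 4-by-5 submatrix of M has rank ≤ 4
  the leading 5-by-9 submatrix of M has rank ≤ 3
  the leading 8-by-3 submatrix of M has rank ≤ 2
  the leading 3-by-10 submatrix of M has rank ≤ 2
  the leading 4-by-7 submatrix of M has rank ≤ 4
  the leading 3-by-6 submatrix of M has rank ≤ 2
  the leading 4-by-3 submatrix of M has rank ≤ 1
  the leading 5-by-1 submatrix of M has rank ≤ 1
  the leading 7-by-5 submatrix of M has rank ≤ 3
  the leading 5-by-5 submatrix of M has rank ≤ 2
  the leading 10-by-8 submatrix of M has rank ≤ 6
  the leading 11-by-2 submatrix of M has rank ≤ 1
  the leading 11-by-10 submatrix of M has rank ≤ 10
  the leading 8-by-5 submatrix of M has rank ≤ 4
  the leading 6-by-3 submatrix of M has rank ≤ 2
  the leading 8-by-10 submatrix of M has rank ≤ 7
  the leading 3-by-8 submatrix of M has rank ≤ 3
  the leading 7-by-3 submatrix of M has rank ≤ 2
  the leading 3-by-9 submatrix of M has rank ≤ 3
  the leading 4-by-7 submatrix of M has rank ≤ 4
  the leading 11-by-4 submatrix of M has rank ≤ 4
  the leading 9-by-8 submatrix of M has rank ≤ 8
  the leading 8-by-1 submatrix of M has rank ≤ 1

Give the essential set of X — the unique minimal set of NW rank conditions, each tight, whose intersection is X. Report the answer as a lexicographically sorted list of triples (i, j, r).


Reconstructing r_w from the 40 given conditions:

  0, 0, 0, 1, 1, 1, 1, 1, 1, 1, 1, 1
  1, 1, 1, 2, 2, 2, 2, 2, 2, 2, 2, 2
  1, 1, 1, 2, 2, 2, 2, 2, 2, 2, 3, 3
  1, 1, 1, 2, 2, 3, 3, 3, 3, 3, 4, 4
  1, 1, 1, 2, 2, 3, 3, 3, 3, 4, 5, 5
  1, 1, 2, 3, 3, 4, 4, 4, 4, 5, 6, 6
  1, 1, 2, 3, 3, 4, 4, 5, 5, 6, 7, 7
  1, 1, 2, 3, 4, 5, 5, 6, 6, 7, 8, 8
  1, 1, 2, 3, 4, 5, 5, 6, 7, 8, 9, 9
  1, 1, 2, 3, 4, 5, 5, 6, 7, 8, 9, 10
  1, 1, 2, 3, 4, 5, 6, 7, 8, 9, 10, 11
  1, 2, 3, 4, 5, 6, 7, 8, 9, 10, 11, 12

hence w(1..12) = (4, 1, 11, 6, 10, 3, 8, 5, 9, 12, 7, 2).

9 SE-corners of the 30-cell Rothe diagram give Ess(w):

[(1, 3, 0), (3, 10, 2), (5, 3, 1), (5, 5, 2), (5, 9, 3), (7, 5, 3), (7, 7, 4), (10, 7, 5), (11, 2, 1)]


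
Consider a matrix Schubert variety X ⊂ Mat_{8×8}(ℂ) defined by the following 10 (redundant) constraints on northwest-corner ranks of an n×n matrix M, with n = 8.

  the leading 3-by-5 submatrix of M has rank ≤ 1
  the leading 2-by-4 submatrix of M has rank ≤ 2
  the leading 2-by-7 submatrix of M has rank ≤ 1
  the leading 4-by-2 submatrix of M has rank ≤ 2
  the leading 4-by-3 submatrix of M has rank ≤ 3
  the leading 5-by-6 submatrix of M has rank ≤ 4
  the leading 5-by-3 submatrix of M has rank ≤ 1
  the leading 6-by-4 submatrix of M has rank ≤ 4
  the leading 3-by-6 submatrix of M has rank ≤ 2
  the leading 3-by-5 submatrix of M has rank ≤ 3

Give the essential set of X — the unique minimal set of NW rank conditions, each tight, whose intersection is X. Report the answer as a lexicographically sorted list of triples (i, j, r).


Reconstructing r_w from the 10 given conditions:

  row 1: 1 | 1 | 1 | 1 | 1 | 1 | 1 | 1
  row 2: 1 | 1 | 1 | 1 | 1 | 1 | 1 | 2
  row 3: 1 | 1 | 1 | 1 | 1 | 2 | 2 | 3
  row 4: 1 | 1 | 1 | 2 | 2 | 3 | 3 | 4
  row 5: 1 | 1 | 1 | 2 | 3 | 4 | 4 | 5
  row 6: 1 | 2 | 2 | 3 | 4 | 5 | 5 | 6
  row 7: 1 | 2 | 3 | 4 | 5 | 6 | 6 | 7
  row 8: 1 | 2 | 3 | 4 | 5 | 6 | 7 | 8

second differences of R give the permutation w = (1, 8, 6, 4, 5, 2, 3, 7).

Rothe diagram D(w) (14 cells), 3 SE-corners (essential conditions):

[(2, 7, 1), (3, 5, 1), (5, 3, 1)]


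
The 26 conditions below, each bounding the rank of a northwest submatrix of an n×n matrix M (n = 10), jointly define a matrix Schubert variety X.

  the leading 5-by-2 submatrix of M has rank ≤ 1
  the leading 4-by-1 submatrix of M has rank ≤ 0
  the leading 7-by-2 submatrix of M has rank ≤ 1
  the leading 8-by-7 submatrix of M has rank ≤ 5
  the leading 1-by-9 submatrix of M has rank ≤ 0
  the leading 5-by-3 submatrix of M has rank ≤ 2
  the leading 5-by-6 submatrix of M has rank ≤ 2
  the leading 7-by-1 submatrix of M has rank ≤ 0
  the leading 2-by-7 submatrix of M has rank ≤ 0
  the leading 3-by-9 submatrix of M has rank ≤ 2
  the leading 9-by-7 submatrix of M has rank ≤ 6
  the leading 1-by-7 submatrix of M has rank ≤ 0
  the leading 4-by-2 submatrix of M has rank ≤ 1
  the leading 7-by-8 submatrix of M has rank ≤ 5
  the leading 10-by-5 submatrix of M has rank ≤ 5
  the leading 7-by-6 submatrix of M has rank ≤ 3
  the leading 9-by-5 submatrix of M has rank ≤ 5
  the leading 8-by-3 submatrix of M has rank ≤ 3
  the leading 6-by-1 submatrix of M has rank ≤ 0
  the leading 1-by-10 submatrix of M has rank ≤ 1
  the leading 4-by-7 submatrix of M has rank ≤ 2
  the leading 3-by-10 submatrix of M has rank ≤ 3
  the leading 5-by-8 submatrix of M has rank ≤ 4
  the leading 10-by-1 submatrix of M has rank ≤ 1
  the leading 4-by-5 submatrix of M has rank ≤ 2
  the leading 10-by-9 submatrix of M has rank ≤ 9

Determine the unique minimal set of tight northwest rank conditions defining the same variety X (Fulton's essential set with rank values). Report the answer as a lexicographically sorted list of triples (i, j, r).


Recovering R(i,j) via the rank-extension bound from the 26 conditions:

  0  0  0  0  0  0  0  0  0  1
  0  0  0  0  0  0  0  1  1  2
  0  1  1  1  1  1  1  2  2  3
  0  1  2  2  2  2  2  3  3  4
  0  1  2  2  2  2  3  4  4  5
  0  1  2  3  3  3  4  5  5  6
  0  1  2  3  3  3  4  5  6  7
  1  2  3  4  4  4  5  6  7  8
  1  2  3  4  5  5  6  7  8  9
  1  2  3  4  5  6  7  8  9  10

reading off 1-entries of Δ²R: w = (10, 8, 2, 3, 7, 4, 9, 1, 5, 6).

Rothe diagram D(w) (26 cells), 5 SE-corners (essential conditions):

[(1, 9, 0), (2, 7, 0), (5, 6, 2), (7, 1, 0), (7, 6, 3)]


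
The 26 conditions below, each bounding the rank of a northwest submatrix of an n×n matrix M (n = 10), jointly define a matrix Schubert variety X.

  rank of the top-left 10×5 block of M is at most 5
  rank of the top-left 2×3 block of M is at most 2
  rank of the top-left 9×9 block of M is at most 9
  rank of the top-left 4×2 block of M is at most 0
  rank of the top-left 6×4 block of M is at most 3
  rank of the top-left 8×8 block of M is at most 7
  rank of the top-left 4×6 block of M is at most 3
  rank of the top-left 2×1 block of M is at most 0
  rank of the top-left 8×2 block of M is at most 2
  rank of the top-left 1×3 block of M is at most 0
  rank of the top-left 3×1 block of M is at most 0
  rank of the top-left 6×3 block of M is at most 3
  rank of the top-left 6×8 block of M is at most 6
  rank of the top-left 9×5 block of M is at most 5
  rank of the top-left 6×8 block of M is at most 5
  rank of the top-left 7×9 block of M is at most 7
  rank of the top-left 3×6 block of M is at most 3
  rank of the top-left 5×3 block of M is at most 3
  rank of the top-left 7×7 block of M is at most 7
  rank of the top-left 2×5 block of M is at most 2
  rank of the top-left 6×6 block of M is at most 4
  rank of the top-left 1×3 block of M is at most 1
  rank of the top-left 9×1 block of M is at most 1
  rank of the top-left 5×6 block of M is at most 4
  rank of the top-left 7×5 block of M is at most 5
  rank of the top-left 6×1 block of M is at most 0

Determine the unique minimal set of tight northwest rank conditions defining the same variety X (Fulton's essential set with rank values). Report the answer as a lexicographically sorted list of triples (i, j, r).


Rank table r_w(10×10) implied by the 26 constraints:

  0 0 0 1 1 1 1 1 1 1
  0 0 1 2 2 2 2 2 2 2
  0 0 1 2 3 3 3 3 3 3
  0 0 1 2 3 3 4 4 4 4
  0 1 2 3 4 4 5 5 5 5
  0 1 2 3 4 4 5 5 6 6
  1 2 3 4 5 5 6 6 7 7
  1 2 3 4 5 6 7 7 8 8
  1 2 3 4 5 6 7 8 9 9
  1 2 3 4 5 6 7 8 9 10

so w = (4, 3, 5, 7, 2, 9, 1, 6, 8, 10).

Fulton essential set (6 of the 14 Rothe cells):

[(1, 3, 0), (4, 2, 0), (4, 6, 3), (6, 1, 0), (6, 6, 4), (6, 8, 5)]


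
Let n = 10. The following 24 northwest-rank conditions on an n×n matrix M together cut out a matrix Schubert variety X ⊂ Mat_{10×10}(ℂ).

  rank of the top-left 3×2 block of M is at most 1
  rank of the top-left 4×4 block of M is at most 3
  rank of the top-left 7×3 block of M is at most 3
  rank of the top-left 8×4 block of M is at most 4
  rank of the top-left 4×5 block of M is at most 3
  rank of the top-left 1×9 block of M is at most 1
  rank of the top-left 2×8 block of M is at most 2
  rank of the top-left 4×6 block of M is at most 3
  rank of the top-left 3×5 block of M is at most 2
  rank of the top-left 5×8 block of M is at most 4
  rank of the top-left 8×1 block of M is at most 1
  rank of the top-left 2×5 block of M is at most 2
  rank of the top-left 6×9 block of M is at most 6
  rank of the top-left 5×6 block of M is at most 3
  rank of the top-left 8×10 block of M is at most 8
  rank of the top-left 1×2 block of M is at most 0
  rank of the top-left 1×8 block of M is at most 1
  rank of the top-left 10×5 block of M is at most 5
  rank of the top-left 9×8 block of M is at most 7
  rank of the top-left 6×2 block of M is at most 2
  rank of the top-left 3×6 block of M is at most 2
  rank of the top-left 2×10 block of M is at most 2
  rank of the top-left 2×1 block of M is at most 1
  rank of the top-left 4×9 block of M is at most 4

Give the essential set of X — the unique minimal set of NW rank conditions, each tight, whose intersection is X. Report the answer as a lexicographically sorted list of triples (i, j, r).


Propagating the 24 rank bounds to every northwest block:

  row 1: 0, 0, 1, 1, 1, 1, 1, 1, 1, 1
  row 2: 1, 1, 2, 2, 2, 2, 2, 2, 2, 2
  row 3: 1, 1, 2, 2, 2, 2, 3, 3, 3, 3
  row 4: 1, 2, 3, 3, 3, 3, 4, 4, 4, 4
  row 5: 1, 2, 3, 3, 3, 3, 4, 4, 5, 5
  row 6: 1, 2, 3, 4, 4, 4, 5, 5, 6, 6
  row 7: 1, 2, 3, 4, 5, 5, 6, 6, 7, 7
  row 8: 1, 2, 3, 4, 5, 6, 7, 7, 8, 8
  row 9: 1, 2, 3, 4, 5, 6, 7, 7, 8, 9
  row 10: 1, 2, 3, 4, 5, 6, 7, 8, 9, 10

the unique w with this rank table is (3, 1, 7, 2, 9, 4, 5, 6, 10, 8).

ℓ(w)=11; the 6 essential cells (i,j,r):

[(1, 2, 0), (3, 2, 1), (3, 6, 2), (5, 6, 3), (5, 8, 4), (9, 8, 7)]


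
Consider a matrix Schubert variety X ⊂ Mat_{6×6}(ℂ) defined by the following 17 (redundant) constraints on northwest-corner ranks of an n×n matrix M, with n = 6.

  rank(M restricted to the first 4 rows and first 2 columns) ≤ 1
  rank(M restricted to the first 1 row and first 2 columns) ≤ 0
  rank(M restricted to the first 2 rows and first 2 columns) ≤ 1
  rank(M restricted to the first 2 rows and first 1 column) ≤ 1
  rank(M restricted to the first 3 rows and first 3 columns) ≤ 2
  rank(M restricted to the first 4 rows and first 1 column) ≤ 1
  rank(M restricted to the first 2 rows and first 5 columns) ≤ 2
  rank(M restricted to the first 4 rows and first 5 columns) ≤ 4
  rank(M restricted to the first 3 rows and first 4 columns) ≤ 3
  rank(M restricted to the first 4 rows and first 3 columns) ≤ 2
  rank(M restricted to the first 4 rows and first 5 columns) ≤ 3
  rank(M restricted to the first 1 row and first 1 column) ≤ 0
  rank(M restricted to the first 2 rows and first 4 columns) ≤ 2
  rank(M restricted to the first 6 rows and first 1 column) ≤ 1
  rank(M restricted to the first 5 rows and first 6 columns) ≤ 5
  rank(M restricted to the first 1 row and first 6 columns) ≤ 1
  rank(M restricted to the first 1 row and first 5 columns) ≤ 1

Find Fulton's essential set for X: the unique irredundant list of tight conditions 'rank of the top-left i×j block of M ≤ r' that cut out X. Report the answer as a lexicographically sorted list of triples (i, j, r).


The tightest implied rank at each (i,j), from the 17 conditions:

  i=1: 0 0 1 1 1 1
  i=2: 1 1 2 2 2 2
  i=3: 1 1 2 3 3 3
  i=4: 1 1 2 3 3 4
  i=5: 1 2 3 4 4 5
  i=6: 1 2 3 4 5 6

giving w = (3, 1, 4, 6, 2, 5) via Δ²R.

ℓ(w)=5; the 3 essential cells (i,j,r):

[(1, 2, 0), (4, 2, 1), (4, 5, 3)]


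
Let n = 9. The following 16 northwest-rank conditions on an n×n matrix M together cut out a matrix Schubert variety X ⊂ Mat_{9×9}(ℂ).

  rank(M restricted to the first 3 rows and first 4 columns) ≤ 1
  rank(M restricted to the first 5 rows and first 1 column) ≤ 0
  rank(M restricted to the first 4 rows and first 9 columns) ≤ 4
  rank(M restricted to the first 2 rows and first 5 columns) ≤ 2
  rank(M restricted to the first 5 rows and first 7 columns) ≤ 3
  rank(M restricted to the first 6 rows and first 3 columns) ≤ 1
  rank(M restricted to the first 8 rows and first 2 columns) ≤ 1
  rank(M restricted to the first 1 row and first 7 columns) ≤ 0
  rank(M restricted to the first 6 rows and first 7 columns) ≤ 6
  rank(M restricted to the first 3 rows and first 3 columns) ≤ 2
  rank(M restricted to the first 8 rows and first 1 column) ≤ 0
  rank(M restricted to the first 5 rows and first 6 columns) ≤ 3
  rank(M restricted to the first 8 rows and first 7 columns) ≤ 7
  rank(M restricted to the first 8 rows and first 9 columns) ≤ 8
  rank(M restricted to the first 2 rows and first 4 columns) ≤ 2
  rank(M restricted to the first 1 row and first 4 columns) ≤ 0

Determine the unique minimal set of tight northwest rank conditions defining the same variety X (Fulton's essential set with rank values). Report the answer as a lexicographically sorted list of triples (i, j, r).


The tightest implied rank at each (i,j), from the 16 conditions:

  row 1: 0  0  0  0  0  0  0  1  1
  row 2: 0  1  1  1  1  1  1  2  2
  row 3: 0  1  1  1  2  2  2  3  3
  row 4: 0  1  1  2  3  3  3  4  4
  row 5: 0  1  1  2  3  3  3  4  5
  row 6: 0  1  1  2  3  4  4  5  6
  row 7: 0  1  2  3  4  5  5  6  7
  row 8: 0  1  2  3  4  5  6  7  8
  row 9: 1  2  3  4  5  6  7  8  9

reading off 1-entries of Δ²R: w = (8, 2, 5, 4, 9, 6, 3, 7, 1).

D(w) has 21 cells with 5 SE-corners; essential set:

[(1, 7, 0), (3, 4, 1), (5, 7, 3), (6, 3, 1), (8, 1, 0)]


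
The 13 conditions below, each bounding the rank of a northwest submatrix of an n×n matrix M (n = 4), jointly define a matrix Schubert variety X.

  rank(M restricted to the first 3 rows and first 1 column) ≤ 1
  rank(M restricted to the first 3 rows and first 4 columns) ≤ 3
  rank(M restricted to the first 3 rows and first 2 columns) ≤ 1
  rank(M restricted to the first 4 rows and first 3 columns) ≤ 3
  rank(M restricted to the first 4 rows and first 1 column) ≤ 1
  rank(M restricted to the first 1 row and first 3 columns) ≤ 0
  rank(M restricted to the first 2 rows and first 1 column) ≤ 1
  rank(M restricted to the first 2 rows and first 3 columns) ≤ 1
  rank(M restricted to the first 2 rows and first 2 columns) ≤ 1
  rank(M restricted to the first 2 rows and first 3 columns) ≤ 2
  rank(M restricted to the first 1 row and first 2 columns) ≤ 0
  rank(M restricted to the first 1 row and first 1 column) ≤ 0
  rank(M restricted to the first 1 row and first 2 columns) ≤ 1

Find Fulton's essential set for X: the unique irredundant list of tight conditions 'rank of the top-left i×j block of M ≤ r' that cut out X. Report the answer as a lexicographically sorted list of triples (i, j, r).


Recovering R(i,j) via the rank-extension bound from the 13 conditions:

  0 | 0 | 0 | 1
  1 | 1 | 1 | 2
  1 | 1 | 2 | 3
  1 | 2 | 3 | 4

giving w = (4, 1, 3, 2) via Δ²R.

Rothe diagram D(w) (4 cells), 2 SE-corners (essential conditions):

[(1, 3, 0), (3, 2, 1)]


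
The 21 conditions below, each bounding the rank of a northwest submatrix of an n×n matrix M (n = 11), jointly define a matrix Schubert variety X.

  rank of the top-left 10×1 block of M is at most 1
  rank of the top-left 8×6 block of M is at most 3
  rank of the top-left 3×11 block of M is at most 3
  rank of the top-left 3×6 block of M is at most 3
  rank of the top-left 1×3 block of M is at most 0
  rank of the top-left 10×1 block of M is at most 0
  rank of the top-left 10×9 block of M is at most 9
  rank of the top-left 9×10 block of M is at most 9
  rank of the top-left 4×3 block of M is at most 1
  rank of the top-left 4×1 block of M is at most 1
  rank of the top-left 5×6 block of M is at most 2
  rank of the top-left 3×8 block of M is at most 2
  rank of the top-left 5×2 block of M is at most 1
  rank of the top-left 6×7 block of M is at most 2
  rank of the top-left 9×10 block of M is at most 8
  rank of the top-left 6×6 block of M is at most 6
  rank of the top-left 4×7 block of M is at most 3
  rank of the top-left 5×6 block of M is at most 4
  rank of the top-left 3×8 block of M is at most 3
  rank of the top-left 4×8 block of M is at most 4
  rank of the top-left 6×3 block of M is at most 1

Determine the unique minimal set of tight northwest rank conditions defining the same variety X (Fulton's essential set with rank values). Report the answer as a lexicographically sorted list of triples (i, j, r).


Recovering R(i,j) via the rank-extension bound from the 21 conditions:

  i=1: 0  0  0  1  1  1  1  1  1  1  1
  i=2: 0  1  1  2  2  2  2  2  2  2  2
  i=3: 0  1  1  2  2  2  2  2  3  3  3
  i=4: 0  1  1  2  2  2  2  3  4  4  4
  i=5: 0  1  1  2  2  2  2  3  4  5  5
  i=6: 0  1  1  2  2  2  2  3  4  5  6
  i=7: 0  1  2  3  3  3  3  4  5  6  7
  i=8: 0  1  2  3  3  3  4  5  6  7  8
  i=9: 0  1  2  3  4  4  5  6  7  8  9
  i=10: 0  1  2  3  4  5  6  7  8  9  10
  i=11: 1  2  3  4  5  6  7  8  9  10  11

the unique w with this rank table is (4, 2, 9, 8, 10, 11, 3, 7, 5, 6, 1).

D(w) has 31 cells with 6 SE-corners; essential set:

[(1, 3, 0), (3, 8, 2), (6, 3, 1), (6, 7, 2), (8, 6, 3), (10, 1, 0)]


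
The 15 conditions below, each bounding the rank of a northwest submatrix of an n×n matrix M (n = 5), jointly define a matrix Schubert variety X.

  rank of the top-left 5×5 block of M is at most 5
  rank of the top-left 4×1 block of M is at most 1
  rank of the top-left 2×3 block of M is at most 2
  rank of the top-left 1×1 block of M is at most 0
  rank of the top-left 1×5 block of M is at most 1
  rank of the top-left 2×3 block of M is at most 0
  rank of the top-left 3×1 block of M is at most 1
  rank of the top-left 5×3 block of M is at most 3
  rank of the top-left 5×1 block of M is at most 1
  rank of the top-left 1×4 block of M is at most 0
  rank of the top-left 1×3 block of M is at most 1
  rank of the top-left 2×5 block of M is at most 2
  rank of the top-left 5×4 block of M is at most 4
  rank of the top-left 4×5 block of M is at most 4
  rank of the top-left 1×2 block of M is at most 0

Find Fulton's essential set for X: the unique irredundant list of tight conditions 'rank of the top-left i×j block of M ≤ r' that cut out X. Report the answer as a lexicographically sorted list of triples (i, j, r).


Rank table r_w(5×5) implied by the 15 constraints:

  row 1: 0, 0, 0, 0, 1
  row 2: 0, 0, 0, 1, 2
  row 3: 1, 1, 1, 2, 3
  row 4: 1, 2, 2, 3, 4
  row 5: 1, 2, 3, 4, 5

hence w(1..5) = (5, 4, 1, 2, 3).

Rothe diagram D(w) (7 cells), 2 SE-corners (essential conditions):

[(1, 4, 0), (2, 3, 0)]


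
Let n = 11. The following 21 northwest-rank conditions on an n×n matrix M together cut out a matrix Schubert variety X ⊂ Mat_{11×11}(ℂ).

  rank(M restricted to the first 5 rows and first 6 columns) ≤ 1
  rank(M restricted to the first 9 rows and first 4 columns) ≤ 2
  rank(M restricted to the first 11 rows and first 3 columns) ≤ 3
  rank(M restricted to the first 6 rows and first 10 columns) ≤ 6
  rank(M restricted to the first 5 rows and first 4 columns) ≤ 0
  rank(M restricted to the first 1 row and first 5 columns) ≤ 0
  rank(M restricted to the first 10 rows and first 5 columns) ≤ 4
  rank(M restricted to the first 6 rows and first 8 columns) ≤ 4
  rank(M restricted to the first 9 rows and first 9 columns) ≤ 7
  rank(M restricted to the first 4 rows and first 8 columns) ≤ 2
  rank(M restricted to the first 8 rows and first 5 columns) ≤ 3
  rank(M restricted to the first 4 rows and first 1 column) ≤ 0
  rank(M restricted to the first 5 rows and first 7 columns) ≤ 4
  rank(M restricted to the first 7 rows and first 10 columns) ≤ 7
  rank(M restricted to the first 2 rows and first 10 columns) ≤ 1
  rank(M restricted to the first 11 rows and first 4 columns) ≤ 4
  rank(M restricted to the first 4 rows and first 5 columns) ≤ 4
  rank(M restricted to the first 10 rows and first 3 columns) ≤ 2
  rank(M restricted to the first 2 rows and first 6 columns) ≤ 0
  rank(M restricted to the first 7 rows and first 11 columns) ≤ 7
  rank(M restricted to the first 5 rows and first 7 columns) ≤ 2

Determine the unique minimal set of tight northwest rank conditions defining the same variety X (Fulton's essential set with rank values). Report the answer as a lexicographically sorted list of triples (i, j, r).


Rank table r_w(11×11) implied by the 21 constraints:

  row 1: 0  0  0  0  0  0  1  1  1  1  1
  row 2: 0  0  0  0  0  0  1  1  1  1  2
  row 3: 0  0  0  0  1  1  2  2  2  2  3
  row 4: 0  0  0  0  1  1  2  2  3  3  4
  row 5: 0  0  0  0  1  1  2  3  4  4  5
  row 6: 1  1  1  1  2  2  3  4  5  5  6
  row 7: 1  2  2  2  3  3  4  5  6  6  7
  row 8: 1  2  2  2  3  4  5  6  7  7  8
  row 9: 1  2  2  2  3  4  5  6  7  8  9
  row 10: 1  2  2  3  4  5  6  7  8  9  10
  row 11: 1  2  3  4  5  6  7  8  9  10  11

so w = (7, 11, 5, 9, 8, 1, 2, 6, 10, 4, 3).

Fulton essential set (7 of the 35 Rothe cells):

[(2, 6, 0), (2, 10, 1), (4, 8, 2), (5, 4, 0), (5, 6, 1), (9, 4, 2), (10, 3, 2)]


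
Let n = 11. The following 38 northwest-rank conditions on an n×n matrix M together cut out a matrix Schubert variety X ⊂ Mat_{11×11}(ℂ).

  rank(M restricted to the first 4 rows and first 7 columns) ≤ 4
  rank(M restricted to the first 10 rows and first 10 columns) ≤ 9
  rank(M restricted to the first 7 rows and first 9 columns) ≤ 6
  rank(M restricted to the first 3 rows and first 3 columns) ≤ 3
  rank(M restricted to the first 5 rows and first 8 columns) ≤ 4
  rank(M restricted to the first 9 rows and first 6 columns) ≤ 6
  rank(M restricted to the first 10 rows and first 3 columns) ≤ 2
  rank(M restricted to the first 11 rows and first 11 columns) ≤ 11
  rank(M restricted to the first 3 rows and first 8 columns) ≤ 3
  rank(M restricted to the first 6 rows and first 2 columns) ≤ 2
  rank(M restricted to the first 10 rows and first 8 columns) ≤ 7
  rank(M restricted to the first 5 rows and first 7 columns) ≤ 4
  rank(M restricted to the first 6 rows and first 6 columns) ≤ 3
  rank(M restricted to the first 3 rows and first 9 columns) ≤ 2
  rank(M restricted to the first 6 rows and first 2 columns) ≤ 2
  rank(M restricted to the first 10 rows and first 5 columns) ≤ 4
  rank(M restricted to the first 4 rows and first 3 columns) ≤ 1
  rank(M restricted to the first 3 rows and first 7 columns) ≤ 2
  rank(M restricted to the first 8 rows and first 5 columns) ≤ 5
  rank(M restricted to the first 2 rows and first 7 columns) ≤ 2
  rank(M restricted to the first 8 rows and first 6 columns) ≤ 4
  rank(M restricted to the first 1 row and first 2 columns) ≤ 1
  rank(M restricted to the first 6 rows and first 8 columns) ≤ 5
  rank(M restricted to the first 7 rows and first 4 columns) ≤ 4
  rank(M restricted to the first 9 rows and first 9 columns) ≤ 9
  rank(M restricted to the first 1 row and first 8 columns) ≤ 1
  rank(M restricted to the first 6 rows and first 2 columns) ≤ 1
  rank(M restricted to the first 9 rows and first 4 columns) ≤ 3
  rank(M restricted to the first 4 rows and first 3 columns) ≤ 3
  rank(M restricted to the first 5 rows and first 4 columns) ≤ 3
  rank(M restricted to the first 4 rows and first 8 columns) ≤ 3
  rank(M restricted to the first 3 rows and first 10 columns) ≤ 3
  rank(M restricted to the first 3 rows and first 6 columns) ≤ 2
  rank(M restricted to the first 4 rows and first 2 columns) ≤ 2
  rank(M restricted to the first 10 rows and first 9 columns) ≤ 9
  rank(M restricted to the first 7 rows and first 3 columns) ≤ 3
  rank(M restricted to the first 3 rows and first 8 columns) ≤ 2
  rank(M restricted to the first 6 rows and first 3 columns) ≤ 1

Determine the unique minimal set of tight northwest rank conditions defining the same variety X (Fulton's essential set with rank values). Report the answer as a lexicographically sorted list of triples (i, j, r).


Computing R[i][j] = min implied NW-rank bound (n=11, 38 conditions):

  1  1  1  1  1  1  1  1  1  1  1
  1  1  1  2  2  2  2  2  2  2  2
  1  1  1  2  2  2  2  2  2  3  3
  1  1  1  2  3  3  3  3  3  4  4
  1  1  1  2  3  3  4  4  4  5  5
  1  1  1  2  3  3  4  5  5  6  6
  1  2  2  3  4  4  5  6  6  7  7
  1  2  2  3  4  4  5  6  7  8  8
  1  2  2  3  4  5  6  7  8  9  9
  1  2  2  3  4  5  6  7  8  9  10
  1  2  3  4  5  6  7  8  9  10  11

the unique w with this rank table is (1, 4, 10, 5, 7, 8, 2, 9, 6, 11, 3).

Fulton essential set (5 of the 21 Rothe cells):

[(3, 9, 2), (6, 3, 1), (6, 6, 3), (8, 6, 4), (10, 3, 2)]
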